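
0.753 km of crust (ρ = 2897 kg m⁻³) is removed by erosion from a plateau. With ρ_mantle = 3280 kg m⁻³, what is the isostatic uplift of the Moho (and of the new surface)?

0.665 km

Unloading: uplift u = e ρ_c/ρ_m = 0.753 km × 2897/3280 = 0.665 km.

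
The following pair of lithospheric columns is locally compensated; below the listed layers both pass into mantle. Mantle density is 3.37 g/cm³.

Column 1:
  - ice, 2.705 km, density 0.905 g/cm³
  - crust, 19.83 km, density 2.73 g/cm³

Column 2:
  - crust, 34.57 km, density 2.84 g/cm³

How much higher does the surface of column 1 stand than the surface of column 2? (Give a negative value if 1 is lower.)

For any compensation level in the mantle, the mantle terms cancel and isostasy reduces to e = (Σt_1 − Σt_2) − (Σ(ρt)_1 − Σ(ρt)_2) / ρ_m.
Σt_1 = 22.535 km; Σt_2 = 34.57 km; Σ(ρt)_1 = 56.583925; Σ(ρt)_2 = 98.1788 (in km·g/cm³).
e = (22.535 − 34.57) − (56.583925 − 98.1788) / 3.37 = 0.308 km.

0.308 km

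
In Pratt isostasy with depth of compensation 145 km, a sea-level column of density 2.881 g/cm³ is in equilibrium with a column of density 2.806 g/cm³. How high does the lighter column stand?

ρ_ref D = ρ (D + h) → h = D (ρ_ref − ρ)/ρ.
h = 145 km × (2.881 − 2.806)/2.806 = 3.88 km.

3.88 km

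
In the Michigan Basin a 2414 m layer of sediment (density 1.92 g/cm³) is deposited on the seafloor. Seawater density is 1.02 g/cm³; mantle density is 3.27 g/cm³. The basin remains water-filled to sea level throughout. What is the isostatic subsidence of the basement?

966 m

Submarine loading: the sediment displaces seawater, and the subsidence is in turn flooded, so s (ρ_m − ρ_w) = t (ρ_sed − ρ_w).
s = 2414 m × (1.92 − 1.02) / (3.27 − 1.02) = 966 m.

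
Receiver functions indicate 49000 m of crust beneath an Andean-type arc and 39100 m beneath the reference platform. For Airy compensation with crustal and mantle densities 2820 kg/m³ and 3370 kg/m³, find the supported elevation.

1620 m

Excess crust Δ = 49000 m − 39100 m = 9900 m, split between elevation h and root r with h + r = Δ.
Airy balance ρ_c h = (ρ_m − ρ_c) r gives r = h ρ_c/(ρ_m − ρ_c), so h (1 + ρ_c/(ρ_m − ρ_c)) = Δ, i.e. h = Δ (ρ_m − ρ_c)/ρ_m.
h = 9900 m × 550/3370 = 1620 m.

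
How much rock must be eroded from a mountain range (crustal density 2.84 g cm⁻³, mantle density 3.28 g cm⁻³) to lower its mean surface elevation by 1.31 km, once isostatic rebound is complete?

9.77 km

Net drop Δ = e − u = e − e ρ_c/ρ_m = e (ρ_m − ρ_c)/ρ_m.
e = Δ ρ_m/(ρ_m − ρ_c) = 1.31 km × 3.28/0.44 = 9.77 km.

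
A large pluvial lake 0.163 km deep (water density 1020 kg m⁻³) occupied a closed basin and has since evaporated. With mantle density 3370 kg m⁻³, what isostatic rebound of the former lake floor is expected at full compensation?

0.0493 km

u = d ρ_w/ρ_m = 0.163 km × 1020/3370 = 0.0493 km.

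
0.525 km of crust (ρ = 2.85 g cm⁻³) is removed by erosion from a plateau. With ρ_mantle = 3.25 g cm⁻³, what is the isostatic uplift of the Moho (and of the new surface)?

0.46 km

Unloading: uplift u = e ρ_c/ρ_m = 0.525 km × 2.85/3.25 = 0.46 km.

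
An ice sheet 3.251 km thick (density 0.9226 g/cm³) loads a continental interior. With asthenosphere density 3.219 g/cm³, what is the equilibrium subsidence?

0.932 km

Isostatic balance requires: the ice load ρ_ice t is balanced by mantle displaced below, ρ_m s.
s = t ρ_ice / ρ_m = 3.251 km × 0.9226/3.219 = 0.932 km.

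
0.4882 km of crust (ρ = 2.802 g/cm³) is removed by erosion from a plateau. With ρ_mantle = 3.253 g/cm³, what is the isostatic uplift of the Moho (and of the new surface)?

0.421 km

Unloading: uplift u = e ρ_c/ρ_m = 0.4882 km × 2.802/3.253 = 0.421 km.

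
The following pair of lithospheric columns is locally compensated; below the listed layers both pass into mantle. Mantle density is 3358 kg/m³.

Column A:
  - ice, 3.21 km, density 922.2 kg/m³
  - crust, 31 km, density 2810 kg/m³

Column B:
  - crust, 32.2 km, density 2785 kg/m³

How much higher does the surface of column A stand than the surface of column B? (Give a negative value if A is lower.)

For any compensation level in the mantle, the mantle terms cancel and isostasy reduces to e = (Σt_A − Σt_B) − (Σ(ρt)_A − Σ(ρt)_B) / ρ_m.
Σt_A = 34.21 km; Σt_B = 32.2 km; Σ(ρt)_A = 90070.262; Σ(ρt)_B = 89677 (in km·kg/m³).
e = (34.21 − 32.2) − (90070.262 − 89677) / 3358 = 1.89 km.

1.89 km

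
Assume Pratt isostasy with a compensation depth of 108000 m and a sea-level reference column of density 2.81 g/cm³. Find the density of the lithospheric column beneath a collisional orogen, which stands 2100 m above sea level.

Pratt balance: ρ_ref D = ρ (D + h).
ρ = ρ_ref D/(D + h) = 2.81 × 108000 m/(108000 m + 2100 m) = 2.76 g/cm³.

2.76 g/cm³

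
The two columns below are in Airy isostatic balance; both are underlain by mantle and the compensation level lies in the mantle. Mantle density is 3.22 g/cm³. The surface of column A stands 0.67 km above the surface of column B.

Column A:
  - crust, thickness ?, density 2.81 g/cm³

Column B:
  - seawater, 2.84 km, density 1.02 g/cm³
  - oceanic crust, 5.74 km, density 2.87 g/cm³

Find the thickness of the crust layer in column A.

Take the compensation level at the base of the deeper column (depth z_c below the surface of column A) and equate Σ ρ_i t_i down to z_c; mantle fills any gap and the z_c terms cancel.
Column A: x×2.81 + (z_c − 0 − x)×3.22
Column B: 0.67×0 + 2.84×1.02 + 5.74×2.87 + (z_c − 0.67 − 8.58)×3.22
The z_c×3.22 term appears on both sides and cancels. Collect the known terms of each column as K = Σ(ρt)_known − 3.22 × (depth of known layers): K_A = 0 − 3.22×0 = 0; K_B = 19.3706 − 3.22×(0.67 + 8.58) = −10.4144.
Balance: K_A − x×(3.22 − 2.81) = K_B, so x = (K_A − K_B)/(3.22 − 2.81) = 10.4144/0.41 = 25.4 km.

25.4 km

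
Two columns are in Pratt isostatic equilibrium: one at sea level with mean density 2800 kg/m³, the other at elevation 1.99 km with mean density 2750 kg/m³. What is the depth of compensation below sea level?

109 km

ρ_ref D = ρ (D + h) → D (ρ_ref − ρ) = ρ h.
D = ρ h/(ρ_ref − ρ) = 2750 × 1.99 km/(2800 − 2750) = 109 km.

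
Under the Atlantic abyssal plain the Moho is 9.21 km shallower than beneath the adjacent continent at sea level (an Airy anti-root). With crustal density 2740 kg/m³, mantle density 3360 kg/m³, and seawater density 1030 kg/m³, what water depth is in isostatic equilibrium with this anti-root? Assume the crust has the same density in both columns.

3.34 km

Replacing a thickness d of crust by seawater at the top must be balanced by replacing crust with mantle at the base: d (ρ_c − ρ_w) = a (ρ_m − ρ_c).
d = a (ρ_m − ρ_c)/(ρ_c − ρ_w) = 9.21 km × 620/1710 = 3.34 km.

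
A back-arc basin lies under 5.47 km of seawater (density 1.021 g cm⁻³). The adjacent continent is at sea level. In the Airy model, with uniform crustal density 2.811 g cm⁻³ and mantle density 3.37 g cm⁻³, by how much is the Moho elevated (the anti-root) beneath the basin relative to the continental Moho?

17.5 km

Isostatic balance requires: replacing crust with seawater at the top is compensated by replacing crust with mantle at the base: d (ρ_c − ρ_w) = a (ρ_m − ρ_c).
a = d (ρ_c − ρ_w)/(ρ_m − ρ_c) = 5.47 km × 1.79/0.559 = 17.5 km.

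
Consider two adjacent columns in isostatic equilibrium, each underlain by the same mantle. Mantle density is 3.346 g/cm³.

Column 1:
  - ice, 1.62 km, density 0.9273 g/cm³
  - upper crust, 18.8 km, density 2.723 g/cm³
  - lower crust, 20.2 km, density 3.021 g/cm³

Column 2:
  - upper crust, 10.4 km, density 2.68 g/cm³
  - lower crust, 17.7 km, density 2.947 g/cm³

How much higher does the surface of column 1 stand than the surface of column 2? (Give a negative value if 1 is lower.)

For any compensation level in the mantle, the mantle terms cancel and isostasy reduces to e = (Σt_1 − Σt_2) − (Σ(ρt)_1 − Σ(ρt)_2) / ρ_m.
Σt_1 = 40.62 km; Σt_2 = 28.1 km; Σ(ρt)_1 = 113.718826; Σ(ρt)_2 = 80.0339 (in km·g/cm³).
e = (40.62 − 28.1) − (113.718826 − 80.0339) / 3.346 = 2.45 km.

2.45 km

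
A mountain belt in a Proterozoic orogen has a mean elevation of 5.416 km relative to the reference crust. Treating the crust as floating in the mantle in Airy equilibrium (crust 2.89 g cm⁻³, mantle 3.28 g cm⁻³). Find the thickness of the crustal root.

Equating mass per unit area of the two columns: the weight of the topography is balanced by the buoyancy of the root, ρ_c h = (ρ_m − ρ_c) r.
r = h · ρ_c / (ρ_m − ρ_c) = 5.416 km × 2.89 / (3.28 − 2.89) = 40.1 km.

40.1 km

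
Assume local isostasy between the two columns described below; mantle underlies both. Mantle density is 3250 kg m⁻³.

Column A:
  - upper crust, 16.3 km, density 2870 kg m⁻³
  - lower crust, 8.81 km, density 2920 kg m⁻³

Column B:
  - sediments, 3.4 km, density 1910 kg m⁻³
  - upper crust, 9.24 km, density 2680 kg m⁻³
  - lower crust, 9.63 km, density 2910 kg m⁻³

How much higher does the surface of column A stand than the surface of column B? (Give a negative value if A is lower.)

−1.23 km

For any compensation level in the mantle, the mantle terms cancel and isostasy reduces to e = (Σt_A − Σt_B) − (Σ(ρt)_A − Σ(ρt)_B) / ρ_m.
Σt_A = 25.11 km; Σt_B = 22.27 km; Σ(ρt)_A = 72506.2; Σ(ρt)_B = 59280.5 (in km·kg m⁻³).
e = (25.11 − 22.27) − (72506.2 − 59280.5) / 3250 = −1.23 km.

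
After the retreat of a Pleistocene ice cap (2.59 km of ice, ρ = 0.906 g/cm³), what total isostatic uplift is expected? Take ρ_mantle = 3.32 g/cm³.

Removing the load lets mantle flow back in; uplift u satisfies ρ_ice t = ρ_m u.
u = t ρ_ice/ρ_m = 2.59 km × 0.906/3.32 = 0.707 km.

0.707 km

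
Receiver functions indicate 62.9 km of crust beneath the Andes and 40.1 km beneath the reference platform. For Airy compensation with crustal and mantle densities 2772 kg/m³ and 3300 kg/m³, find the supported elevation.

3.65 km

Excess crust Δ = 62.9 km − 40.1 km = 22.8 km, split between elevation h and root r with h + r = Δ.
Airy balance ρ_c h = (ρ_m − ρ_c) r gives r = h ρ_c/(ρ_m − ρ_c), so h (1 + ρ_c/(ρ_m − ρ_c)) = Δ, i.e. h = Δ (ρ_m − ρ_c)/ρ_m.
h = 22.8 km × 528/3300 = 3.65 km.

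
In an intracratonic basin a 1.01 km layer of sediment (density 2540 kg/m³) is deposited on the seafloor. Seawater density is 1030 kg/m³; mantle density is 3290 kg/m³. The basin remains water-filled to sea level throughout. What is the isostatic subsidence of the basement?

Submarine loading: the sediment displaces seawater, and the subsidence is in turn flooded, so s (ρ_m − ρ_w) = t (ρ_sed − ρ_w).
s = 1.01 km × (2540 − 1030) / (3290 − 1030) = 0.675 km.

0.675 km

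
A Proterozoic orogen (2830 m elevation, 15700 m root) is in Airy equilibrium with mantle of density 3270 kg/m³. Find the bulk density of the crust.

2770 kg/m³

ρ_c h = (ρ_m − ρ_c) r → ρ_c (h + r) = ρ_m r → ρ_c = ρ_m r / (h + r).
ρ_c = 3270 × 15700 m / (2830 m + 15700 m) = 2770 kg/m³.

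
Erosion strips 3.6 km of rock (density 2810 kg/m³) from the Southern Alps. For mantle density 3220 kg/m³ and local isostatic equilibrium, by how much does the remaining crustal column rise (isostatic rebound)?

Unloading: uplift u = e ρ_c/ρ_m = 3.6 km × 2810/3220 = 3.14 km.

3.14 km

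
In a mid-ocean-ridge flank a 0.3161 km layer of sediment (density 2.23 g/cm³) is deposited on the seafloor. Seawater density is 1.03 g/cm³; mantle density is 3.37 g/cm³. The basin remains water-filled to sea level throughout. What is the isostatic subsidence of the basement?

0.162 km

Submarine loading: the sediment displaces seawater, and the subsidence is in turn flooded, so s (ρ_m − ρ_w) = t (ρ_sed − ρ_w).
s = 0.3161 km × (2.23 − 1.03) / (3.37 − 1.03) = 0.162 km.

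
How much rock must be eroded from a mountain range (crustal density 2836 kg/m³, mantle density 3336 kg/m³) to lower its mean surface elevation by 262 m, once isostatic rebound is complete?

Net drop Δ = e − u = e − e ρ_c/ρ_m = e (ρ_m − ρ_c)/ρ_m.
e = Δ ρ_m/(ρ_m − ρ_c) = 262 m × 3336/500 = 1750 m.

1750 m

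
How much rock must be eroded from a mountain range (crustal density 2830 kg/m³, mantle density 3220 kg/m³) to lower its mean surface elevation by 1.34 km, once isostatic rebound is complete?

11.1 km

Net drop Δ = e − u = e − e ρ_c/ρ_m = e (ρ_m − ρ_c)/ρ_m.
e = Δ ρ_m/(ρ_m − ρ_c) = 1.34 km × 3220/390 = 11.1 km.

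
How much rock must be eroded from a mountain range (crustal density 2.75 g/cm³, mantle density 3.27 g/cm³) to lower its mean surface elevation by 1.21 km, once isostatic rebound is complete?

7.61 km

Net drop Δ = e − u = e − e ρ_c/ρ_m = e (ρ_m − ρ_c)/ρ_m.
e = Δ ρ_m/(ρ_m − ρ_c) = 1.21 km × 3.27/0.52 = 7.61 km.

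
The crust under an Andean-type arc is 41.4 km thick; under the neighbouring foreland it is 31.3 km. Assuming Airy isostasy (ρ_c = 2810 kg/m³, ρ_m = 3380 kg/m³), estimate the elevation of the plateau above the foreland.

1.7 km

Excess crust Δ = 41.4 km − 31.3 km = 10.1 km, split between elevation h and root r with h + r = Δ.
Airy balance ρ_c h = (ρ_m − ρ_c) r gives r = h ρ_c/(ρ_m − ρ_c), so h (1 + ρ_c/(ρ_m − ρ_c)) = Δ, i.e. h = Δ (ρ_m − ρ_c)/ρ_m.
h = 10.1 km × 570/3380 = 1.7 km.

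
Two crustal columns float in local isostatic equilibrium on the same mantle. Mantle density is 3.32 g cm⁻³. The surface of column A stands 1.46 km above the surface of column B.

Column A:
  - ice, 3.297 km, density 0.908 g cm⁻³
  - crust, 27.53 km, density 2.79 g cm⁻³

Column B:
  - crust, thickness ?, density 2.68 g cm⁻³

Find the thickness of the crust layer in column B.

27.7 km

Take the compensation level at the base of the deeper column (depth z_c below the surface of column A) and equate Σ ρ_i t_i down to z_c; mantle fills any gap and the z_c terms cancel.
Column A: 3.297×0.908 + 27.53×2.79 + (z_c − 30.827)×3.32
Column B: 1.46×0 + x×2.68 + (z_c − 1.46 − 0 − x)×3.32
The z_c×3.32 term appears on both sides and cancels. Collect the known terms of each column as K = Σ(ρt)_known − 3.32 × (depth of known layers): K_A = 79.802376 − 3.32×30.827 = −22.543264; K_B = 0 − 3.32×(1.46 + 0) = −4.8472.
Balance: K_A = K_B − x×(3.32 − 2.68), so x = (K_B − K_A)/(3.32 − 2.68) = 17.6961/0.64 = 27.7 km.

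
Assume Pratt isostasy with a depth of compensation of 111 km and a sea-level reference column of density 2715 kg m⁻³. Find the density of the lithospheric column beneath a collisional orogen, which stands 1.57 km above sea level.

Pratt balance: ρ_ref D = ρ (D + h).
ρ = ρ_ref D/(D + h) = 2715 × 111 km/(111 km + 1.57 km) = 2680 kg m⁻³.

2680 kg m⁻³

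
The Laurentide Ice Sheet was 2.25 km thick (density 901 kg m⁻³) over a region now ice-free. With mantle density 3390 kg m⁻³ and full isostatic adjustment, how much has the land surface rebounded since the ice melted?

0.598 km

Removing the load lets mantle flow back in; uplift u satisfies ρ_ice t = ρ_m u.
u = t ρ_ice/ρ_m = 2.25 km × 901/3390 = 0.598 km.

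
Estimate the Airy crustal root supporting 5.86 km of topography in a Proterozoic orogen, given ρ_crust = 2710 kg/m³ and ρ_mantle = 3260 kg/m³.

28.9 km

In Airy isostatic equilibrium: the weight of the topography is balanced by the buoyancy of the root, ρ_c h = (ρ_m − ρ_c) r.
r = h · ρ_c / (ρ_m − ρ_c) = 5.86 km × 2710 / (3260 − 2710) = 28.9 km.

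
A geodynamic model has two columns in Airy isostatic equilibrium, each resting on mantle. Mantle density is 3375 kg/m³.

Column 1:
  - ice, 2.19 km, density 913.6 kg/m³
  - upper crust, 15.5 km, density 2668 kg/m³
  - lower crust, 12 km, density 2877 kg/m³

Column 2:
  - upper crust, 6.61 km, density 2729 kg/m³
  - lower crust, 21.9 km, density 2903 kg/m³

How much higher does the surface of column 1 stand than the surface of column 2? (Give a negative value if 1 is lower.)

For any compensation level in the mantle, the mantle terms cancel and isostasy reduces to e = (Σt_1 − Σt_2) − (Σ(ρt)_1 − Σ(ρt)_2) / ρ_m.
Σt_1 = 29.69 km; Σt_2 = 28.51 km; Σ(ρt)_1 = 77878.784; Σ(ρt)_2 = 81614.39 (in km·kg/m³).
e = (29.69 − 28.51) − (77878.784 − 81614.39) / 3375 = 2.29 km.

2.29 km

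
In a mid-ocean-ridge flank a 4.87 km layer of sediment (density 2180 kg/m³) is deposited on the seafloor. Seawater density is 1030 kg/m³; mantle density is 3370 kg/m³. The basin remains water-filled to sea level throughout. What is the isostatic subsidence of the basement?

2.39 km

Submarine loading: the sediment displaces seawater, and the subsidence is in turn flooded, so s (ρ_m − ρ_w) = t (ρ_sed − ρ_w).
s = 4.87 km × (2180 − 1030) / (3370 − 1030) = 2.39 km.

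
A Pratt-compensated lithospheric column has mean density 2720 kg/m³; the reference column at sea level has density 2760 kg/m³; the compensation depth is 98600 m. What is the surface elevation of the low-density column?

ρ_ref D = ρ (D + h) → h = D (ρ_ref − ρ)/ρ.
h = 98600 m × (2760 − 2720)/2720 = 1450 m.

1450 m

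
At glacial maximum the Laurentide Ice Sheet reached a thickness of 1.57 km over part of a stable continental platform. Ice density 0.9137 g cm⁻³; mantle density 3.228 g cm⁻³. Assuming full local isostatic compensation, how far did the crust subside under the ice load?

0.444 km

Isostatic balance requires: the ice load ρ_ice t is balanced by mantle displaced below, ρ_m s.
s = t ρ_ice / ρ_m = 1.57 km × 0.9137/3.228 = 0.444 km.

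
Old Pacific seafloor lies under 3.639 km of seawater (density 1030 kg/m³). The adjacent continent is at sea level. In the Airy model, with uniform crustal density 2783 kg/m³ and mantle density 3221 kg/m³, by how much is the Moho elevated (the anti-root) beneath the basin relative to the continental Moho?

Balancing pressure at the compensation depth: replacing crust with seawater at the top is compensated by replacing crust with mantle at the base: d (ρ_c − ρ_w) = a (ρ_m − ρ_c).
a = d (ρ_c − ρ_w)/(ρ_m − ρ_c) = 3.639 km × 1753/438 = 14.6 km.

14.6 km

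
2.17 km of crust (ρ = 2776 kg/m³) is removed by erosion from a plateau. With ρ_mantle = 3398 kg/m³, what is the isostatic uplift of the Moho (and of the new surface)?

1.77 km

Unloading: uplift u = e ρ_c/ρ_m = 2.17 km × 2776/3398 = 1.77 km.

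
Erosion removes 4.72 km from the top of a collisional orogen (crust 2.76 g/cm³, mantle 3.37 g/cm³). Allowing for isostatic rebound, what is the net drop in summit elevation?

Rebound u = e ρ_c/ρ_m = 4.72 km × 2.76/3.37 = 3.866 km.
Net surface drop = e − u = 4.72 km − 3.866 km = e (ρ_m − ρ_c)/ρ_m = 0.854 km.

0.854 km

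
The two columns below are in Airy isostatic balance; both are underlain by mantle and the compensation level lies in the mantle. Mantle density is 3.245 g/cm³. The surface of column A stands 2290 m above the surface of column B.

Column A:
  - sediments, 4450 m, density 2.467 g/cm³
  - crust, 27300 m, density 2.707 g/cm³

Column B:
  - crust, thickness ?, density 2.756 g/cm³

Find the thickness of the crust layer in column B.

Take the compensation level at the base of the deeper column (depth z_c below the surface of column A) and equate Σ ρ_i t_i down to z_c; mantle fills any gap and the z_c terms cancel.
Column A: 4450×2.467 + 27300×2.707 + (z_c − 31750)×3.245
Column B: 2290×0 + x×2.756 + (z_c − 2290 − 0 − x)×3.245
The z_c×3.245 term appears on both sides and cancels. Collect the known terms of each column as K = Σ(ρt)_known − 3.245 × (depth of known layers): K_A = 84879.25 − 3.245×31750 = −18149.5; K_B = 0 − 3.245×(2290 + 0) = −7431.05.
Balance: K_A = K_B − x×(3.245 − 2.756), so x = (K_B − K_A)/(3.245 − 2.756) = 10718.5/0.489 = 21900 m.

21900 m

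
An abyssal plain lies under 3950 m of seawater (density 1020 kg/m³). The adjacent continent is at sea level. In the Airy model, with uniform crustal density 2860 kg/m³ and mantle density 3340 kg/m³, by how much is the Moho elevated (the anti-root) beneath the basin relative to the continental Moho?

15100 m

In Airy isostatic equilibrium: replacing crust with seawater at the top is compensated by replacing crust with mantle at the base: d (ρ_c − ρ_w) = a (ρ_m − ρ_c).
a = d (ρ_c − ρ_w)/(ρ_m − ρ_c) = 3950 m × 1840/480 = 15100 m.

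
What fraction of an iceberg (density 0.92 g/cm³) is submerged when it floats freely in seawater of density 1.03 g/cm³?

89.3%

Submerged fraction = ρ_obj/ρ_fluid = 0.92/1.03 = 89.3%.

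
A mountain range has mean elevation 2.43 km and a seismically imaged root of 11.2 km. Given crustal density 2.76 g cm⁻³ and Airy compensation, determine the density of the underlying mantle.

Airy balance: ρ_c h = (ρ_m − ρ_c) r → ρ_m = ρ_c (1 + h/r).
ρ_m = 2.76 × (1 + 2.43 km/11.2 km) = 3.36 g cm⁻³.

3.36 g cm⁻³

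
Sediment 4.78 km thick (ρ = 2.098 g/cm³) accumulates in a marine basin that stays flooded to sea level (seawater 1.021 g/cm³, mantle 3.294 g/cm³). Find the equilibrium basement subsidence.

Submarine loading: the sediment displaces seawater, and the subsidence is in turn flooded, so s (ρ_m − ρ_w) = t (ρ_sed − ρ_w).
s = 4.78 km × (2.098 − 1.021) / (3.294 − 1.021) = 2.26 km.

2.26 km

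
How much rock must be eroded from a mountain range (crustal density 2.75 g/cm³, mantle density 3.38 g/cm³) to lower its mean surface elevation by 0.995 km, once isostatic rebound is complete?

5.34 km

Net drop Δ = e − u = e − e ρ_c/ρ_m = e (ρ_m − ρ_c)/ρ_m.
e = Δ ρ_m/(ρ_m − ρ_c) = 0.995 km × 3.38/0.63 = 5.34 km.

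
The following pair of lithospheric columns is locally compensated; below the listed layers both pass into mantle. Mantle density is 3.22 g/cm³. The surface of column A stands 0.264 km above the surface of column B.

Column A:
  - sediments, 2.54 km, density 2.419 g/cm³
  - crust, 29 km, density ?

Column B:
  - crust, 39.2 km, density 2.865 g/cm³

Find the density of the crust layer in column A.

2.78 g/cm³

Take the compensation level at the base of the deeper column (depth z_c below the surface of column A) and equate Σ ρ_i t_i down to z_c; mantle fills any gap and the z_c terms cancel.
Column A: 2.54×2.419 + 29×ρ + (z_c − 31.54)×3.22
Column B: 0.264×0 + 39.2×2.865 + (z_c − 0.264 − 39.2)×3.22
The z_c×3.22 term appears on both sides and cancels. Collect the known terms of each column as K = Σ(ρt)_known − 3.22 × (depth of known layers): K_A = 6.14426 − 3.22×31.54 = −95.41454; K_B = 112.308 − 3.22×(0.264 + 39.2) = −14.76608.
Balance: K_A + 29×ρ = K_B, so ρ = (K_B − K_A)/29 = 80.6485/29 = 2.78 g/cm³.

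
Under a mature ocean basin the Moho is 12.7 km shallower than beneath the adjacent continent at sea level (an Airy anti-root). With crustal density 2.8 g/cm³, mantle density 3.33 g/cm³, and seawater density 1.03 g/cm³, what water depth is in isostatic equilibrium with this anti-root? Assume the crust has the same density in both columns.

3.8 km

Replacing a thickness d of crust by seawater at the top must be balanced by replacing crust with mantle at the base: d (ρ_c − ρ_w) = a (ρ_m − ρ_c).
d = a (ρ_m − ρ_c)/(ρ_c − ρ_w) = 12.7 km × 0.53/1.77 = 3.8 km.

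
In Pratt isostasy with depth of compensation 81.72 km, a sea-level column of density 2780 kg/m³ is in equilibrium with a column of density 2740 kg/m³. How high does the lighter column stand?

ρ_ref D = ρ (D + h) → h = D (ρ_ref − ρ)/ρ.
h = 81.72 km × (2780 − 2740)/2740 = 1.19 km.

1.19 km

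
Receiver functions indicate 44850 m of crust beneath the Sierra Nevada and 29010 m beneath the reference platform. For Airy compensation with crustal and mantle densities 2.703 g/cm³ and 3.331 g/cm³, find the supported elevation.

2990 m

Excess crust Δ = 44850 m − 29010 m = 15840 m, split between elevation h and root r with h + r = Δ.
Airy balance ρ_c h = (ρ_m − ρ_c) r gives r = h ρ_c/(ρ_m − ρ_c), so h (1 + ρ_c/(ρ_m − ρ_c)) = Δ, i.e. h = Δ (ρ_m − ρ_c)/ρ_m.
h = 15840 m × 0.628/3.331 = 2990 m.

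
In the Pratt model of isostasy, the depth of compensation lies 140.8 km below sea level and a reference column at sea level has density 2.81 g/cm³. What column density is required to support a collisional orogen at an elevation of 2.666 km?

Pratt balance: ρ_ref D = ρ (D + h).
ρ = ρ_ref D/(D + h) = 2.81 × 140.8 km/(140.8 km + 2.666 km) = 2.76 g/cm³.

2.76 g/cm³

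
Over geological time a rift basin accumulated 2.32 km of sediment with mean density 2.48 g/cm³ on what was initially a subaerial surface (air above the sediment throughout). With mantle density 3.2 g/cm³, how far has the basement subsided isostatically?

1.8 km

Subaerial load: s = t ρ_sed / ρ_m = 2.32 km × 2.48/3.2 = 1.8 km.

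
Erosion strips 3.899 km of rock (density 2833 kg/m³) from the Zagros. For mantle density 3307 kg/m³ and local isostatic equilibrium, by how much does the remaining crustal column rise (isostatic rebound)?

Unloading: uplift u = e ρ_c/ρ_m = 3.899 km × 2833/3307 = 3.34 km.

3.34 km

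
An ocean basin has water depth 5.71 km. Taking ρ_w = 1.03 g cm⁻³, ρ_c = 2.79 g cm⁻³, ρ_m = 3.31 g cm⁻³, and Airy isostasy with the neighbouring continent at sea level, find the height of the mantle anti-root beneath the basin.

In Airy isostatic equilibrium: replacing crust with seawater at the top is compensated by replacing crust with mantle at the base: d (ρ_c − ρ_w) = a (ρ_m − ρ_c).
a = d (ρ_c − ρ_w)/(ρ_m − ρ_c) = 5.71 km × 1.76/0.52 = 19.3 km.

19.3 km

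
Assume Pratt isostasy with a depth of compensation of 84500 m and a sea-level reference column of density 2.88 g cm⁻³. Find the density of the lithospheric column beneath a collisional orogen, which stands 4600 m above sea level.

Pratt balance: ρ_ref D = ρ (D + h).
ρ = ρ_ref D/(D + h) = 2.88 × 84500 m/(84500 m + 4600 m) = 2.73 g cm⁻³.

2.73 g cm⁻³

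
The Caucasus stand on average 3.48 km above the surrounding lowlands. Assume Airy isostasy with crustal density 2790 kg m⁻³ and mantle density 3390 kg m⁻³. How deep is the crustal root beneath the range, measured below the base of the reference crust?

16.2 km

Balancing pressure at the compensation depth: the weight of the topography is balanced by the buoyancy of the root, ρ_c h = (ρ_m − ρ_c) r.
r = h · ρ_c / (ρ_m − ρ_c) = 3.48 km × 2790 / (3390 − 2790) = 16.2 km.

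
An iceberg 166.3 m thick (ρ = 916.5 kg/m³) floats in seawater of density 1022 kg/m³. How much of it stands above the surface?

17.2 m

Floating equilibrium: submerged depth d = t ρ_obj/ρ_fluid = 166.3 m × 916.5/1022 = 149.1 m.
Freeboard = t − d = 166.3 m − 149.1 m = 17.2 m.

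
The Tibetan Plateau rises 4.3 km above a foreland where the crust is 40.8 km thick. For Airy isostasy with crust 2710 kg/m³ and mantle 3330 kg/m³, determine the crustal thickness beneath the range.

63.9 km

Root depth r = h ρ_c / (ρ_m − ρ_c) = 4.3 km × 2710 / 620 = 18.8 km.
Total thickness = T + h + r = 40.8 km + 4.3 km + 18.8 km = 63.9 km.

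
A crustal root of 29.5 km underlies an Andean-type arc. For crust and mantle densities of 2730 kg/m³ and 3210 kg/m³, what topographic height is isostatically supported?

5.19 km

Isostatic balance requires: ρ_c h = (ρ_m − ρ_c) r.
h = r (ρ_m − ρ_c) / ρ_c = 29.5 km × (3210 − 2730) / 2730 = 5.19 km.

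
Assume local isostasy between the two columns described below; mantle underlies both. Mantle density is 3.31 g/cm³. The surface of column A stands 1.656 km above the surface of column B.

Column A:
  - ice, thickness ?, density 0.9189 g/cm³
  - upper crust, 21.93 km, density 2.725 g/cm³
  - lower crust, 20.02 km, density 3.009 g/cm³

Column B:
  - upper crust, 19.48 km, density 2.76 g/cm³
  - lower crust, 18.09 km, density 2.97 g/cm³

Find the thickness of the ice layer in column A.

1.46 km

Take the compensation level at the base of the deeper column (depth z_c below the surface of column A) and equate Σ ρ_i t_i down to z_c; mantle fills any gap and the z_c terms cancel.
Column A: x×0.9189 + 21.93×2.725 + 20.02×3.009 + (z_c − 41.95 − x)×3.31
Column B: 1.656×0 + 19.48×2.76 + 18.09×2.97 + (z_c − 1.656 − 37.57)×3.31
The z_c×3.31 term appears on both sides and cancels. Collect the known terms of each column as K = Σ(ρt)_known − 3.31 × (depth of known layers): K_A = 119.99943 − 3.31×41.95 = −18.85507; K_B = 107.4921 − 3.31×(1.656 + 37.57) = −22.34596.
Balance: K_A − x×(3.31 − 0.9189) = K_B, so x = (K_A − K_B)/(3.31 − 0.9189) = 3.49089/2.3911 = 1.46 km.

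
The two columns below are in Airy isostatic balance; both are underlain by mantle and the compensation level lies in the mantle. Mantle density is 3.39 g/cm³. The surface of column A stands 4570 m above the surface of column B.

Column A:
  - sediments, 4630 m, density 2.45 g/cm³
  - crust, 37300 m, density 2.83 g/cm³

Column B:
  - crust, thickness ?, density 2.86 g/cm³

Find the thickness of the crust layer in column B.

Take the compensation level at the base of the deeper column (depth z_c below the surface of column A) and equate Σ ρ_i t_i down to z_c; mantle fills any gap and the z_c terms cancel.
Column A: 4630×2.45 + 37300×2.83 + (z_c − 41930)×3.39
Column B: 4570×0 + x×2.86 + (z_c − 4570 − 0 − x)×3.39
The z_c×3.39 term appears on both sides and cancels. Collect the known terms of each column as K = Σ(ρt)_known − 3.39 × (depth of known layers): K_A = 116902.5 − 3.39×41930 = −25240.2; K_B = 0 − 3.39×(4570 + 0) = −15492.3.
Balance: K_A = K_B − x×(3.39 − 2.86), so x = (K_B − K_A)/(3.39 − 2.86) = 9747.9/0.53 = 18400 m.

18400 m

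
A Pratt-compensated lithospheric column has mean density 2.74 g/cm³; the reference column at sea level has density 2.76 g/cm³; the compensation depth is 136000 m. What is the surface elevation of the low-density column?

993 m

ρ_ref D = ρ (D + h) → h = D (ρ_ref − ρ)/ρ.
h = 136000 m × (2.76 − 2.74)/2.74 = 993 m.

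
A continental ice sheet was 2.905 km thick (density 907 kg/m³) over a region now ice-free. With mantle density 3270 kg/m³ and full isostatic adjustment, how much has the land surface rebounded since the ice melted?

0.806 km

Removing the load lets mantle flow back in; uplift u satisfies ρ_ice t = ρ_m u.
u = t ρ_ice/ρ_m = 2.905 km × 907/3270 = 0.806 km.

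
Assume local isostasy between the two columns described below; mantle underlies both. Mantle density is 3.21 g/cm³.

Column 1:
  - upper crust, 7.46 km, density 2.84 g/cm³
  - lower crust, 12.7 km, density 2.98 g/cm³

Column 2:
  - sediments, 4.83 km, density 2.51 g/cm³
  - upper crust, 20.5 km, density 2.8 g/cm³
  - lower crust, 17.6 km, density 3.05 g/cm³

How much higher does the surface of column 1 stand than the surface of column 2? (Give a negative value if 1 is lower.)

For any compensation level in the mantle, the mantle terms cancel and isostasy reduces to e = (Σt_1 − Σt_2) − (Σ(ρt)_1 − Σ(ρt)_2) / ρ_m.
Σt_1 = 20.16 km; Σt_2 = 42.93 km; Σ(ρt)_1 = 59.0324; Σ(ρt)_2 = 123.2033 (in km·g/cm³).
e = (20.16 − 42.93) − (59.0324 − 123.2033) / 3.21 = −2.78 km.

−2.78 km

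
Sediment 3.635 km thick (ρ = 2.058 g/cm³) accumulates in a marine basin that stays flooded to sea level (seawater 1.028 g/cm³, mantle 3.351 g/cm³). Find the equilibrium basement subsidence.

1.61 km

Submarine loading: the sediment displaces seawater, and the subsidence is in turn flooded, so s (ρ_m − ρ_w) = t (ρ_sed − ρ_w).
s = 3.635 km × (2.058 − 1.028) / (3.351 − 1.028) = 1.61 km.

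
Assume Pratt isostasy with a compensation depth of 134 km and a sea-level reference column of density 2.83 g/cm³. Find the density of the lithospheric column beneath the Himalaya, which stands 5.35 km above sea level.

2.72 g/cm³

Pratt balance: ρ_ref D = ρ (D + h).
ρ = ρ_ref D/(D + h) = 2.83 × 134 km/(134 km + 5.35 km) = 2.72 g/cm³.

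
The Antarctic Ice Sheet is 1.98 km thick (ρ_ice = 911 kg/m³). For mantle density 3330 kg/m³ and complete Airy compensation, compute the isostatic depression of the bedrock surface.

0.542 km

Isostatic balance requires: the ice load ρ_ice t is balanced by mantle displaced below, ρ_m s.
s = t ρ_ice / ρ_m = 1.98 km × 911/3330 = 0.542 km.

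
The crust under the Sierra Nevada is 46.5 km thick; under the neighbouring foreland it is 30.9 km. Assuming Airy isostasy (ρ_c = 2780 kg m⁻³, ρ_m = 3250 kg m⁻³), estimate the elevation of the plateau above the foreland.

Excess crust Δ = 46.5 km − 30.9 km = 15.6 km, split between elevation h and root r with h + r = Δ.
Airy balance ρ_c h = (ρ_m − ρ_c) r gives r = h ρ_c/(ρ_m − ρ_c), so h (1 + ρ_c/(ρ_m − ρ_c)) = Δ, i.e. h = Δ (ρ_m − ρ_c)/ρ_m.
h = 15.6 km × 470/3250 = 2.26 km.

2.26 km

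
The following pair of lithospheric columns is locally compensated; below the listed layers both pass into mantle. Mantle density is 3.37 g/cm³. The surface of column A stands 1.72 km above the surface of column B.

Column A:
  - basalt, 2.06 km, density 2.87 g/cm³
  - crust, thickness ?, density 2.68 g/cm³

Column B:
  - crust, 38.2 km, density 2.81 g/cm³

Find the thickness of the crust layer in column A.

Take the compensation level at the base of the deeper column (depth z_c below the surface of column A) and equate Σ ρ_i t_i down to z_c; mantle fills any gap and the z_c terms cancel.
Column A: 2.06×2.87 + x×2.68 + (z_c − 2.06 − x)×3.37
Column B: 1.72×0 + 38.2×2.81 + (z_c − 1.72 − 38.2)×3.37
The z_c×3.37 term appears on both sides and cancels. Collect the known terms of each column as K = Σ(ρt)_known − 3.37 × (depth of known layers): K_A = 5.9122 − 3.37×2.06 = −1.03; K_B = 107.342 − 3.37×(1.72 + 38.2) = −27.1884.
Balance: K_A − x×(3.37 − 2.68) = K_B, so x = (K_A − K_B)/(3.37 − 2.68) = 26.1584/0.69 = 37.9 km.

37.9 km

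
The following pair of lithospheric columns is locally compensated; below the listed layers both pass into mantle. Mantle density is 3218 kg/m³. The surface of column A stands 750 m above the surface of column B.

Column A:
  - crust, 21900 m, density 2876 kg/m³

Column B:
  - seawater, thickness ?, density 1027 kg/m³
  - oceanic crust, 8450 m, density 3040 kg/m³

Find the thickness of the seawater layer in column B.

1630 m

Take the compensation level at the base of the deeper column (depth z_c below the surface of column A) and equate Σ ρ_i t_i down to z_c; mantle fills any gap and the z_c terms cancel.
Column A: 21900×2876 + (z_c − 21900)×3218
Column B: 750×0 + x×1027 + 8450×3040 + (z_c − 750 − 8450 − x)×3218
The z_c×3218 term appears on both sides and cancels. Collect the known terms of each column as K = Σ(ρt)_known − 3218 × (depth of known layers): K_A = 62984400 − 3218×21900 = −7489800; K_B = 25688000 − 3218×(750 + 8450) = −3917600.
Balance: K_A = K_B − x×(3218 − 1027), so x = (K_B − K_A)/(3218 − 1027) = 3572200/2191 = 1630 m.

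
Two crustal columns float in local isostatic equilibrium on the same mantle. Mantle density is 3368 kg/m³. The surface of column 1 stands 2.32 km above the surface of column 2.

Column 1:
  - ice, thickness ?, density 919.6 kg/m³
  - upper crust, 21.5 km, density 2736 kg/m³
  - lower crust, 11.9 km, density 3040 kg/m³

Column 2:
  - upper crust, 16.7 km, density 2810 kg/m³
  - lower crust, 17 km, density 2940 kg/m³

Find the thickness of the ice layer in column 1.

Take the compensation level at the base of the deeper column (depth z_c below the surface of column 1) and equate Σ ρ_i t_i down to z_c; mantle fills any gap and the z_c terms cancel.
Column 1: x×919.6 + 21.5×2736 + 11.9×3040 + (z_c − 33.4 − x)×3368
Column 2: 2.32×0 + 16.7×2810 + 17×2940 + (z_c − 2.32 − 33.7)×3368
The z_c×3368 term appears on both sides and cancels. Collect the known terms of each column as K = Σ(ρt)_known − 3368 × (depth of known layers): K_1 = 95000 − 3368×33.4 = −17491.2; K_2 = 96907 − 3368×(2.32 + 33.7) = −24408.36.
Balance: K_1 − x×(3368 − 919.6) = K_2, so x = (K_1 − K_2)/(3368 − 919.6) = 6917.16/2448.4 = 2.83 km.

2.83 km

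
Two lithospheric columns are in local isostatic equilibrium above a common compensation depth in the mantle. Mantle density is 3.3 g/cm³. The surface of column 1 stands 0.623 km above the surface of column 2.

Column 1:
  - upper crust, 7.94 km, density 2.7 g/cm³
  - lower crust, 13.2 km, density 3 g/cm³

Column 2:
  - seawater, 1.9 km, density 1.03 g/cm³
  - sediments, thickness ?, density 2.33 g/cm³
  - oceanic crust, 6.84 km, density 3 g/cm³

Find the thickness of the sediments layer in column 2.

0.312 km

Take the compensation level at the base of the deeper column (depth z_c below the surface of column 1) and equate Σ ρ_i t_i down to z_c; mantle fills any gap and the z_c terms cancel.
Column 1: 7.94×2.7 + 13.2×3 + (z_c − 21.14)×3.3
Column 2: 0.623×0 + 1.9×1.03 + x×2.33 + 6.84×3 + (z_c − 0.623 − 8.74 − x)×3.3
The z_c×3.3 term appears on both sides and cancels. Collect the known terms of each column as K = Σ(ρt)_known − 3.3 × (depth of known layers): K_1 = 61.038 − 3.3×21.14 = −8.724; K_2 = 22.477 − 3.3×(0.623 + 8.74) = −8.4209.
Balance: K_1 = K_2 − x×(3.3 − 2.33), so x = (K_2 − K_1)/(3.3 − 2.33) = 0.3031/0.97 = 0.312 km.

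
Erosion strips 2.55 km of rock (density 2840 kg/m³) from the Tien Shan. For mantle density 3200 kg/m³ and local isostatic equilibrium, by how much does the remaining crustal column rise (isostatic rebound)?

Unloading: uplift u = e ρ_c/ρ_m = 2.55 km × 2840/3200 = 2.26 km.

2.26 km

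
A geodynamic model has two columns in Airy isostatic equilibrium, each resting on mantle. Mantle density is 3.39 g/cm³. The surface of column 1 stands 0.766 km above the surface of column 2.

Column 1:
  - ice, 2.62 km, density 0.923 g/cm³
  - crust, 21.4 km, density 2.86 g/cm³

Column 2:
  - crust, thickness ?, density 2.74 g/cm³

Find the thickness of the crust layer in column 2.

23.4 km

Take the compensation level at the base of the deeper column (depth z_c below the surface of column 1) and equate Σ ρ_i t_i down to z_c; mantle fills any gap and the z_c terms cancel.
Column 1: 2.62×0.923 + 21.4×2.86 + (z_c − 24.02)×3.39
Column 2: 0.766×0 + x×2.74 + (z_c − 0.766 − 0 − x)×3.39
The z_c×3.39 term appears on both sides and cancels. Collect the known terms of each column as K = Σ(ρt)_known − 3.39 × (depth of known layers): K_1 = 63.62226 − 3.39×24.02 = −17.80554; K_2 = 0 − 3.39×(0.766 + 0) = −2.59674.
Balance: K_1 = K_2 − x×(3.39 − 2.74), so x = (K_2 − K_1)/(3.39 − 2.74) = 15.2088/0.65 = 23.4 km.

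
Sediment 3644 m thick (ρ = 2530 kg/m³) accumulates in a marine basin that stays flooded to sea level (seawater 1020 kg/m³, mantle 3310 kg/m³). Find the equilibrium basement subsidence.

2400 m

Submarine loading: the sediment displaces seawater, and the subsidence is in turn flooded, so s (ρ_m − ρ_w) = t (ρ_sed − ρ_w).
s = 3644 m × (2530 − 1020) / (3310 − 1020) = 2400 m.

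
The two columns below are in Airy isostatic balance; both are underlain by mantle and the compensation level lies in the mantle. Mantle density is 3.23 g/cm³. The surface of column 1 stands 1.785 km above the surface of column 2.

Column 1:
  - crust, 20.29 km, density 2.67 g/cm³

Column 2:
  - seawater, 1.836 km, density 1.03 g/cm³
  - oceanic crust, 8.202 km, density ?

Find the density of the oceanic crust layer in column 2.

3.04 g/cm³

Take the compensation level at the base of the deeper column (depth z_c below the surface of column 1) and equate Σ ρ_i t_i down to z_c; mantle fills any gap and the z_c terms cancel.
Column 1: 20.29×2.67 + (z_c − 20.29)×3.23
Column 2: 1.785×0 + 1.836×1.03 + 8.202×ρ + (z_c − 1.785 − 10.038)×3.23
The z_c×3.23 term appears on both sides and cancels. Collect the known terms of each column as K = Σ(ρt)_known − 3.23 × (depth of known layers): K_1 = 54.1743 − 3.23×20.29 = −11.3624; K_2 = 1.89108 − 3.23×(1.785 + 10.038) = −36.29721.
Balance: K_1 = K_2 + 8.202×ρ, so ρ = (K_1 − K_2)/8.202 = 24.9348/8.202 = 3.04 g/cm³.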